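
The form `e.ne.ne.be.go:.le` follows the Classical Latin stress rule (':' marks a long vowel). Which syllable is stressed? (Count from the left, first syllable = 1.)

Classical Latin: stress the penult if heavy (long vowel or closed), else the antepenult.
Weights: 4 be L, 5 go: H, 6 le L.
The penult (syllable 5, go:) is heavy, so it takes stress.
Stress on syllable 5: e.ne.ne.be.ˈgo:.le.

5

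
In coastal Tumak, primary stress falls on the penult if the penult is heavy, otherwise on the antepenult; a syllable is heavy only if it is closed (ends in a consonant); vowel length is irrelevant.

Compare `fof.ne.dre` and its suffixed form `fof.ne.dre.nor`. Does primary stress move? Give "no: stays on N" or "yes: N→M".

yes: 1→2

Base `fof.ne.dre` (3 syllables):
  Weights: 1 fof H, 2 ne L, 3 dre L.
  The penult (syllable 2, ne) is light, so stress falls on the antepenult (syllable 1, fof).
  → primary stress on syllable 1.
Suffixed `fof.ne.dre.nor` (4 syllables):
  Weights: 2 ne L, 3 dre L, 4 nor H.
  The penult (syllable 3, dre) is light, so stress falls on the antepenult (syllable 2, ne).
  → primary stress on syllable 2.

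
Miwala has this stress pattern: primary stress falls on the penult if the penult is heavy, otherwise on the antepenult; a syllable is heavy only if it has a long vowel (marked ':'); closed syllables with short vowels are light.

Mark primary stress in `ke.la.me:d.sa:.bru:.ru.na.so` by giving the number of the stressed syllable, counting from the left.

Weights: 6 ru L, 7 na L, 8 so L.
The penult (syllable 7, na) is light, so stress falls on the antepenult (syllable 6, ru).
Primary stress: syllable 6 → ke.la.me:d.sa:.bru:.ˈru.na.so.

6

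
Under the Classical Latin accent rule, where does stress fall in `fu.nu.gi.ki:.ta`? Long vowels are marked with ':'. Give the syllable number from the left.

4

Classical Latin: stress the penult if heavy (long vowel or closed), else the antepenult.
Weights: 3 gi L, 4 ki: H, 5 ta L.
The penult (syllable 4, ki:) is heavy, so it takes stress.
Stress on syllable 4: fu.nu.gi.ˈki:.ta.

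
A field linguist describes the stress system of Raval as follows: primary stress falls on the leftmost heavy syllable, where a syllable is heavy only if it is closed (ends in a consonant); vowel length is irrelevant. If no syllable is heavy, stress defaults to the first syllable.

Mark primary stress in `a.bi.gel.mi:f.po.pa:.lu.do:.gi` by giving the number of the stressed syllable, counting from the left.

3

Weights: 1 a L, 2 bi L, 3 gel H, 4 mi:f H, 5 po L, 6 pa: L, 7 lu L, 8 do: L, 9 gi L.
Heavy syllables in the domain: 3, 4. The leftmost is syllable 3 (gel).
Primary stress: syllable 3 → a.bi.ˈgel.mi:f.po.pa:.lu.do:.gi.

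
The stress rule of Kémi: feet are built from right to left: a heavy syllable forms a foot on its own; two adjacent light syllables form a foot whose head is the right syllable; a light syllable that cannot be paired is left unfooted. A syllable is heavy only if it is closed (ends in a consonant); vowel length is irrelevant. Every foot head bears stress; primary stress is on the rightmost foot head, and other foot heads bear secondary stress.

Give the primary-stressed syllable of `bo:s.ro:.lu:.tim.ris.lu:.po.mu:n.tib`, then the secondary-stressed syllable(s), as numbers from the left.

Weights: 1 bo:s H, 2 ro: L, 3 lu: L, 4 tim H, 5 ris H, 6 lu: L, 7 po L, 8 mu:n H, 9 tib H.
Parse right to left (heavy = foot alone; LL = one foot; stranded L unfooted): (ˈbo:s) (ro:.ˈlu:) (ˈtim) (ˈris) (lu:.ˈpo) (ˈmu:n) (ˈtib).
Foot heads: 1, 3, 4, 5, 7, 8, 9.
Primary stress on the rightmost head = syllable 9.
Secondary stress on 1, 3, 4, 5, 7, 8: ˌbo:s.ro:.ˌlu:.ˌtim.ˌris.lu:.ˌpo.ˌmu:n.ˈtib.

primary 9, secondary 1, 3, 4, 5, 7, 8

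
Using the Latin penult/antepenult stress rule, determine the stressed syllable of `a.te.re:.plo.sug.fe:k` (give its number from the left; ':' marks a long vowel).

Classical Latin: stress the penult if heavy (long vowel or closed), else the antepenult.
Weights: 4 plo L, 5 sug H, 6 fe:k H.
The penult (syllable 5, sug) is heavy, so it takes stress.
Stress on syllable 5: a.te.re:.plo.ˈsug.fe:k.

5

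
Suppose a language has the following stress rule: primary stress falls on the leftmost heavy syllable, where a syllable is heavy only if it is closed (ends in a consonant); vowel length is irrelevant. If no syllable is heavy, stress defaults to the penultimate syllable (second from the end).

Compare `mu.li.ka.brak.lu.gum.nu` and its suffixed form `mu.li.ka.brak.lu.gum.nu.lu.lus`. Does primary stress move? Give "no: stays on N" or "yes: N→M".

Base `mu.li.ka.brak.lu.gum.nu` (7 syllables):
  Weights: 1 mu L, 2 li L, 3 ka L, 4 brak H, 5 lu L, 6 gum H, 7 nu L.
  Heavy syllables in the domain: 4, 6. The leftmost is syllable 4 (brak).
  → primary stress on syllable 4.
Suffixed `mu.li.ka.brak.lu.gum.nu.lu.lus` (9 syllables):
  Weights: 1 mu L, 2 li L, 3 ka L, 4 brak H, 5 lu L, 6 gum H, 7 nu L, 8 lu L, 9 lus H.
  Heavy syllables in the domain: 4, 6, 9. The leftmost is syllable 4 (brak).
  → primary stress on syllable 4.

no: stays on 4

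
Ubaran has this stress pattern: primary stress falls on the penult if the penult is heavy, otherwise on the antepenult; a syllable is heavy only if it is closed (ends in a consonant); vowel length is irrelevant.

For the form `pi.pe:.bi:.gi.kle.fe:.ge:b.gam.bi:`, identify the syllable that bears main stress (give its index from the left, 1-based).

Weights: 7 ge:b H, 8 gam H, 9 bi: L.
The penult (syllable 8, gam) is heavy, so it takes stress.
Primary stress: syllable 8 → pi.pe:.bi:.gi.kle.fe:.ge:b.ˈgam.bi:.

8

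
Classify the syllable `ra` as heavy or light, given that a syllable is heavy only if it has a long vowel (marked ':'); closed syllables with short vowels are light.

`ra`: short vowel, open (no coda). Short vowel → light.

light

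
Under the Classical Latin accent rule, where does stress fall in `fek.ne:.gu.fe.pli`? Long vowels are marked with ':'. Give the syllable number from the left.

3

Classical Latin: stress the penult if heavy (long vowel or closed), else the antepenult.
Weights: 3 gu L, 4 fe L, 5 pli L.
The penult (syllable 4, fe) is light, so stress falls on the antepenult (syllable 3, gu).
Stress on syllable 3: fek.ne:.ˈgu.fe.pli.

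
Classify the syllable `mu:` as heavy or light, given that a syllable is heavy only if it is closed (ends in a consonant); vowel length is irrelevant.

`mu:`: long vowel, open (no coda). Open (no coda) → light.

light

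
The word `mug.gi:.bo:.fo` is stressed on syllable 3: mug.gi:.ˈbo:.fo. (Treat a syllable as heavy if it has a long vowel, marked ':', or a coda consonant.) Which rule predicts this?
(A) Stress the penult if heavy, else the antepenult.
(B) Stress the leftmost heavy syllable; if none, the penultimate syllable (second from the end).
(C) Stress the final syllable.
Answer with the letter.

A

Rule A → syllable 3 ✓.
Rule B → syllable 1 (observed: 3).
Rule C → syllable 4 (observed: 3).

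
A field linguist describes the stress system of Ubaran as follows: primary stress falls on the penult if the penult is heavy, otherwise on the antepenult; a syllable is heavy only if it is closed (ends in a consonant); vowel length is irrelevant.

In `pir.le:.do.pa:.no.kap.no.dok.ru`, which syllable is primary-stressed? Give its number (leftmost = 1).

Weights: 7 no L, 8 dok H, 9 ru L.
The penult (syllable 8, dok) is heavy, so it takes stress.
Primary stress: syllable 8 → pir.le:.do.pa:.no.kap.no.ˈdok.ru.

8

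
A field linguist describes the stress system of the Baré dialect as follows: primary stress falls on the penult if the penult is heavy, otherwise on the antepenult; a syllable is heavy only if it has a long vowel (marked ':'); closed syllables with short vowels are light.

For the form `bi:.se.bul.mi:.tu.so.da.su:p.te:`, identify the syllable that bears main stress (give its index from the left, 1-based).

Weights: 7 da L, 8 su:p H, 9 te: H.
The penult (syllable 8, su:p) is heavy, so it takes stress.
Primary stress: syllable 8 → bi:.se.bul.mi:.tu.so.da.ˈsu:p.te:.

8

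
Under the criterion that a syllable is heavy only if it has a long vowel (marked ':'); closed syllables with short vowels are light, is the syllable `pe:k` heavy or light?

heavy

`pe:k`: long vowel, closed (coda /k/). Long vowel → heavy.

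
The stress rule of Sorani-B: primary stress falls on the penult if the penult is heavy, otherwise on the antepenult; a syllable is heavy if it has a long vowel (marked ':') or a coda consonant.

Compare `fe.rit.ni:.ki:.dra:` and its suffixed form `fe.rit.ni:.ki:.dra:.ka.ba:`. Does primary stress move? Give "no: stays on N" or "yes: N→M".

Base `fe.rit.ni:.ki:.dra:` (5 syllables):
  Weights: 3 ni: H, 4 ki: H, 5 dra: H.
  The penult (syllable 4, ki:) is heavy, so it takes stress.
  → primary stress on syllable 4.
Suffixed `fe.rit.ni:.ki:.dra:.ka.ba:` (7 syllables):
  Weights: 5 dra: H, 6 ka L, 7 ba: H.
  The penult (syllable 6, ka) is light, so stress falls on the antepenult (syllable 5, dra:).
  → primary stress on syllable 5.

yes: 4→5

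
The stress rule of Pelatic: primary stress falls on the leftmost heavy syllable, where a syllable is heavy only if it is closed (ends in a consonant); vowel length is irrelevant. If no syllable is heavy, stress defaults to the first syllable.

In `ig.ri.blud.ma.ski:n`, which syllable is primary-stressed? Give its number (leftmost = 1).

Weights: 1 ig H, 2 ri L, 3 blud H, 4 ma L, 5 ski:n H.
Heavy syllables in the domain: 1, 3, 5. The leftmost is syllable 1 (ig).
Primary stress: syllable 1 → ˈig.ri.blud.ma.ski:n.

1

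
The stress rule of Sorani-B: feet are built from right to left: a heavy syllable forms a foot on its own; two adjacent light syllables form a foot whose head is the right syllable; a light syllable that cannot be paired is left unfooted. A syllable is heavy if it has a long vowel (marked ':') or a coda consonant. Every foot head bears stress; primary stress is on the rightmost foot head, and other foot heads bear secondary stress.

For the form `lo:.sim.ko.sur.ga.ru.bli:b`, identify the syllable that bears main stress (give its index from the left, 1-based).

7

Weights: 1 lo: H, 2 sim H, 3 ko L, 4 sur H, 5 ga L, 6 ru L, 7 bli:b H.
Parse right to left (heavy = foot alone; LL = one foot; stranded L unfooted): (ˈlo:) (ˈsim) ko (ˈsur) (ga.ˈru) (ˈbli:b).
Foot heads: 1, 2, 4, 6, 7.
Primary stress on the rightmost head = syllable 7.
Primary stress: syllable 7 → lo:.sim.ko.sur.ga.ru.ˈbli:b.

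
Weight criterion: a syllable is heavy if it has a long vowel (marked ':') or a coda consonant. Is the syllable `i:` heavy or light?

`i:`: long vowel, open (no coda). Long vowel → heavy.

heavy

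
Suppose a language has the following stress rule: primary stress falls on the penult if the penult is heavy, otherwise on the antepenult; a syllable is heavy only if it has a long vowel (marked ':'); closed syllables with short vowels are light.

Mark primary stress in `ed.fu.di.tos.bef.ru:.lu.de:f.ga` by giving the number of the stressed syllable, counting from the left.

8

Weights: 7 lu L, 8 de:f H, 9 ga L.
The penult (syllable 8, de:f) is heavy, so it takes stress.
Primary stress: syllable 8 → ed.fu.di.tos.bef.ru:.lu.ˈde:f.ga.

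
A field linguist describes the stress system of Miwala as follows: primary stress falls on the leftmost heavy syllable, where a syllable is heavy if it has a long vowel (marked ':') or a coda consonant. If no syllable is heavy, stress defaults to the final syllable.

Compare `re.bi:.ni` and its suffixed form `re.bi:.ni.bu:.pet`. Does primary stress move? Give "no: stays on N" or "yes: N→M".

no: stays on 2

Base `re.bi:.ni` (3 syllables):
  Weights: 1 re L, 2 bi: H, 3 ni L.
  Heavy syllables in the domain: 2. The leftmost is syllable 2 (bi:).
  → primary stress on syllable 2.
Suffixed `re.bi:.ni.bu:.pet` (5 syllables):
  Weights: 1 re L, 2 bi: H, 3 ni L, 4 bu: H, 5 pet H.
  Heavy syllables in the domain: 2, 4, 5. The leftmost is syllable 2 (bi:).
  → primary stress on syllable 2.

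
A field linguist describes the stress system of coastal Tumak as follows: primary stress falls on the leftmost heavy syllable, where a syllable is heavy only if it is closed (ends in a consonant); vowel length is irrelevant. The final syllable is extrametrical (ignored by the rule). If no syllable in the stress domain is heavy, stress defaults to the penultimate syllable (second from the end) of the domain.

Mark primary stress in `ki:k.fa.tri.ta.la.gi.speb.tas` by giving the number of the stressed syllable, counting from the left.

1

The final syllable (8, tas) is extrametrical; the stress domain is syllables 1–7.
Weights: 1 ki:k H, 2 fa L, 3 tri L, 4 ta L, 5 la L, 6 gi L, 7 speb H.
Heavy syllables in the domain: 1, 7. The leftmost is syllable 1 (ki:k).
Primary stress: syllable 1 → ˈki:k.fa.tri.ta.la.gi.speb.tas.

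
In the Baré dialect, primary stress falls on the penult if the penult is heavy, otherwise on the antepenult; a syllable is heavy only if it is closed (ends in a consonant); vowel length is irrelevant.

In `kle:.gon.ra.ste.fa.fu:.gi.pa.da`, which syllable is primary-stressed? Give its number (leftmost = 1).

7

Weights: 7 gi L, 8 pa L, 9 da L.
The penult (syllable 8, pa) is light, so stress falls on the antepenult (syllable 7, gi).
Primary stress: syllable 7 → kle:.gon.ra.ste.fa.fu:.ˈgi.pa.da.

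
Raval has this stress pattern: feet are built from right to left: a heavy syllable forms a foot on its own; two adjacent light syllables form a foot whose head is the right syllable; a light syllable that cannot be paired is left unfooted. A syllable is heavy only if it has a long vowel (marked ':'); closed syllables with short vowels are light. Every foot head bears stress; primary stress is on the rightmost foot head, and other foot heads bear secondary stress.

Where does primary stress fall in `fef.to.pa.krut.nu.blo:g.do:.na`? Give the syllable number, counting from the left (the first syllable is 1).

Weights: 1 fef L, 2 to L, 3 pa L, 4 krut L, 5 nu L, 6 blo:g H, 7 do: H, 8 na L.
Parse right to left (heavy = foot alone; LL = one foot; stranded L unfooted): fef (to.ˈpa) (krut.ˈnu) (ˈblo:g) (ˈdo:) na.
Foot heads: 3, 5, 6, 7.
Primary stress on the rightmost head = syllable 7.
Primary stress: syllable 7 → fef.to.pa.krut.nu.blo:g.ˈdo:.na.

7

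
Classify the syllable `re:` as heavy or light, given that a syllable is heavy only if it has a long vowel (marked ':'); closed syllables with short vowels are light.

`re:`: long vowel, open (no coda). Long vowel → heavy.

heavy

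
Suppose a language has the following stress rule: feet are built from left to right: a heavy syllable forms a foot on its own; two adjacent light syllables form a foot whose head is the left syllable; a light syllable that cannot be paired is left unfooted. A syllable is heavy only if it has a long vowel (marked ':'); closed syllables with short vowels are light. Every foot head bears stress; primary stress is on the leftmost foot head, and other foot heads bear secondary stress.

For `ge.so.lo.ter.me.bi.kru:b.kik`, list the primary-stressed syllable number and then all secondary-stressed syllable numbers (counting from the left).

Weights: 1 ge L, 2 so L, 3 lo L, 4 ter L, 5 me L, 6 bi L, 7 kru:b H, 8 kik L.
Parse left to right (heavy = foot alone; LL = one foot; stranded L unfooted): (ˈge.so) (ˈlo.ter) (ˈme.bi) (ˈkru:b) kik.
Foot heads: 1, 3, 5, 7.
Primary stress on the leftmost head = syllable 1.
Secondary stress on 3, 5, 7: ˈge.so.ˌlo.ter.ˌme.bi.ˌkru:b.kik.

primary 1, secondary 3, 5, 7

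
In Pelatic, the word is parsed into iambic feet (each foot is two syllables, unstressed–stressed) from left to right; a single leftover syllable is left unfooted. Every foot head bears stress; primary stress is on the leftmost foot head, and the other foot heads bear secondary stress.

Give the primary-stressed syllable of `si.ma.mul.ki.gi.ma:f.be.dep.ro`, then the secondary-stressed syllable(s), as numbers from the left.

Parse left to right into iambic (σˈσ) feet: (si.ˈma) (mul.ˈki) (gi.ˈma:f) (be.ˈdep) ro. Syllable 9 is left unfooted.
Foot heads (stressed positions): 2, 4, 6, 8.
End Rule Leftmost: primary stress on the leftmost head = syllable 2.
Secondary stress on 4, 6, 8: si.ˈma.mul.ˌki.gi.ˌma:f.be.ˌdep.ro.

primary 2, secondary 4, 6, 8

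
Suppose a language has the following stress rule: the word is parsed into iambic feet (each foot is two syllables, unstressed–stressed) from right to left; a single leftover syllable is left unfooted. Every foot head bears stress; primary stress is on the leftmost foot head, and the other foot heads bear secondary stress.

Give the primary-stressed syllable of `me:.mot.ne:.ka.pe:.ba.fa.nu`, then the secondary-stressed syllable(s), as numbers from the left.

primary 2, secondary 4, 6, 8

Parse right to left into iambic (σˈσ) feet: (me:.ˈmot) (ne:.ˈka) (pe:.ˈba) (fa.ˈnu).
Foot heads (stressed positions): 2, 4, 6, 8.
End Rule Leftmost: primary stress on the leftmost head = syllable 2.
Secondary stress on 4, 6, 8: me:.ˈmot.ne:.ˌka.pe:.ˌba.fa.ˌnu.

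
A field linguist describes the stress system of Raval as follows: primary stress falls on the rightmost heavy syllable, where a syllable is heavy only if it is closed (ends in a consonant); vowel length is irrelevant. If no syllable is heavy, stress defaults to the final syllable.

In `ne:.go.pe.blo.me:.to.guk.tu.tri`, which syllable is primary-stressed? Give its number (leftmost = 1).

7

Weights: 1 ne: L, 2 go L, 3 pe L, 4 blo L, 5 me: L, 6 to L, 7 guk H, 8 tu L, 9 tri L.
Heavy syllables in the domain: 7. The rightmost is syllable 7 (guk).
Primary stress: syllable 7 → ne:.go.pe.blo.me:.to.ˈguk.tu.tri.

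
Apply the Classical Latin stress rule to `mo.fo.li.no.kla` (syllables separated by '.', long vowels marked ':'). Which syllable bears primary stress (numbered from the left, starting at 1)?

3

Classical Latin: stress the penult if heavy (long vowel or closed), else the antepenult.
Weights: 3 li L, 4 no L, 5 kla L.
The penult (syllable 4, no) is light, so stress falls on the antepenult (syllable 3, li).
Stress on syllable 3: mo.fo.ˈli.no.kla.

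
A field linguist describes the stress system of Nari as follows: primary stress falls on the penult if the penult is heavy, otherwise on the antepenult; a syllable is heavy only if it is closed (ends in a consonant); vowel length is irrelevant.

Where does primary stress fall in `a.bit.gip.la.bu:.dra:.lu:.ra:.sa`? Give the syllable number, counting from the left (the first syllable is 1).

Weights: 7 lu: L, 8 ra: L, 9 sa L.
The penult (syllable 8, ra:) is light, so stress falls on the antepenult (syllable 7, lu:).
Primary stress: syllable 7 → a.bit.gip.la.bu:.dra:.ˈlu:.ra:.sa.

7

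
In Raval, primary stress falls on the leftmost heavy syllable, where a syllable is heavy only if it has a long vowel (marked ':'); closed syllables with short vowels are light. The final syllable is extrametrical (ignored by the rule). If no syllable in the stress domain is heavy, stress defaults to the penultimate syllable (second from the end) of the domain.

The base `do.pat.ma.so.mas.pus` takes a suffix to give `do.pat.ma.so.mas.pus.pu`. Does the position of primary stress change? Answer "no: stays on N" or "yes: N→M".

yes: 4→5

Base `do.pat.ma.so.mas.pus` (6 syllables):
  The final syllable (6, pus) is extrametrical; the stress domain is syllables 1–5.
  Weights: 1 do L, 2 pat L, 3 ma L, 4 so L, 5 mas L.
  No heavy syllable in the domain; default to the penultimate syllable (second from the end) of the domain = syllable 4.
  → primary stress on syllable 4.
Suffixed `do.pat.ma.so.mas.pus.pu` (7 syllables):
  The final syllable (7, pu) is extrametrical; the stress domain is syllables 1–6.
  Weights: 1 do L, 2 pat L, 3 ma L, 4 so L, 5 mas L, 6 pus L.
  No heavy syllable in the domain; default to the penultimate syllable (second from the end) of the domain = syllable 5.
  → primary stress on syllable 5.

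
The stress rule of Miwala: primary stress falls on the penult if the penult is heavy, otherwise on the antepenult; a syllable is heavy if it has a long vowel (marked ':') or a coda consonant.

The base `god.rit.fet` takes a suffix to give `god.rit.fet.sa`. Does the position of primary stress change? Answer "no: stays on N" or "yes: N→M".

Base `god.rit.fet` (3 syllables):
  Weights: 1 god H, 2 rit H, 3 fet H.
  The penult (syllable 2, rit) is heavy, so it takes stress.
  → primary stress on syllable 2.
Suffixed `god.rit.fet.sa` (4 syllables):
  Weights: 2 rit H, 3 fet H, 4 sa L.
  The penult (syllable 3, fet) is heavy, so it takes stress.
  → primary stress on syllable 3.

yes: 2→3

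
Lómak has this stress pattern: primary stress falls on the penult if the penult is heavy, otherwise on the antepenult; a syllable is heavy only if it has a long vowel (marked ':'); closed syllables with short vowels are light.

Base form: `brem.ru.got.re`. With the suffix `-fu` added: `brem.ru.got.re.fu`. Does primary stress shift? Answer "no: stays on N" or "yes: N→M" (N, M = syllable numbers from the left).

yes: 2→3

Base `brem.ru.got.re` (4 syllables):
  Weights: 2 ru L, 3 got L, 4 re L.
  The penult (syllable 3, got) is light, so stress falls on the antepenult (syllable 2, ru).
  → primary stress on syllable 2.
Suffixed `brem.ru.got.re.fu` (5 syllables):
  Weights: 3 got L, 4 re L, 5 fu L.
  The penult (syllable 4, re) is light, so stress falls on the antepenult (syllable 3, got).
  → primary stress on syllable 3.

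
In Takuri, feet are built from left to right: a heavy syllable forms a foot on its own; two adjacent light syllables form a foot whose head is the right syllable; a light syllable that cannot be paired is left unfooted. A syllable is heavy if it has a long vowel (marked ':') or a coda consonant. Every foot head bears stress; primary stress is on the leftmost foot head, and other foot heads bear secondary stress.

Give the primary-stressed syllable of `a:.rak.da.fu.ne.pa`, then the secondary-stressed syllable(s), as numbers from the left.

Weights: 1 a: H, 2 rak H, 3 da L, 4 fu L, 5 ne L, 6 pa L.
Parse left to right (heavy = foot alone; LL = one foot; stranded L unfooted): (ˈa:) (ˈrak) (da.ˈfu) (ne.ˈpa).
Foot heads: 1, 2, 4, 6.
Primary stress on the leftmost head = syllable 1.
Secondary stress on 2, 4, 6: ˈa:.ˌrak.da.ˌfu.ne.ˌpa.

primary 1, secondary 2, 4, 6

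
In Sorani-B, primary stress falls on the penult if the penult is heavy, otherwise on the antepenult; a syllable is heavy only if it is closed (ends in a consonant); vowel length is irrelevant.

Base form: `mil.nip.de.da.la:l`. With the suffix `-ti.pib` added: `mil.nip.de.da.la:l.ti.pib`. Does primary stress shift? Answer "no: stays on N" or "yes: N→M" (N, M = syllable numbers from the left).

Base `mil.nip.de.da.la:l` (5 syllables):
  Weights: 3 de L, 4 da L, 5 la:l H.
  The penult (syllable 4, da) is light, so stress falls on the antepenult (syllable 3, de).
  → primary stress on syllable 3.
Suffixed `mil.nip.de.da.la:l.ti.pib` (7 syllables):
  Weights: 5 la:l H, 6 ti L, 7 pib H.
  The penult (syllable 6, ti) is light, so stress falls on the antepenult (syllable 5, la:l).
  → primary stress on syllable 5.

yes: 3→5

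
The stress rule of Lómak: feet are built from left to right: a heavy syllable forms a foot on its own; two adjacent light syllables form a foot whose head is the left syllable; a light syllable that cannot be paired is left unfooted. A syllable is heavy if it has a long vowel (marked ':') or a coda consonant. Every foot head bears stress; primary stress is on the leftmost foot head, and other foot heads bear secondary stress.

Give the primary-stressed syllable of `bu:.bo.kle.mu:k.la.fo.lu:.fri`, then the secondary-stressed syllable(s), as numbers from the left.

Weights: 1 bu: H, 2 bo L, 3 kle L, 4 mu:k H, 5 la L, 6 fo L, 7 lu: H, 8 fri L.
Parse left to right (heavy = foot alone; LL = one foot; stranded L unfooted): (ˈbu:) (ˈbo.kle) (ˈmu:k) (ˈla.fo) (ˈlu:) fri.
Foot heads: 1, 2, 4, 5, 7.
Primary stress on the leftmost head = syllable 1.
Secondary stress on 2, 4, 5, 7: ˈbu:.ˌbo.kle.ˌmu:k.ˌla.fo.ˌlu:.fri.

primary 1, secondary 2, 4, 5, 7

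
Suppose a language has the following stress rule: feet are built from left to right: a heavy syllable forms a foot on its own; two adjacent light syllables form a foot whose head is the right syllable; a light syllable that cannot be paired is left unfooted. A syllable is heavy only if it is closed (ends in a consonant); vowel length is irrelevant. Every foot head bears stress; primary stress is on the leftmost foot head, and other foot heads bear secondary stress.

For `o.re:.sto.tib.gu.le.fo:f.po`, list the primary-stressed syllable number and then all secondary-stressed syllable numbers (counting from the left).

Weights: 1 o L, 2 re: L, 3 sto L, 4 tib H, 5 gu L, 6 le L, 7 fo:f H, 8 po L.
Parse left to right (heavy = foot alone; LL = one foot; stranded L unfooted): (o.ˈre:) sto (ˈtib) (gu.ˈle) (ˈfo:f) po.
Foot heads: 2, 4, 6, 7.
Primary stress on the leftmost head = syllable 2.
Secondary stress on 4, 6, 7: o.ˈre:.sto.ˌtib.gu.ˌle.ˌfo:f.po.

primary 2, secondary 4, 6, 7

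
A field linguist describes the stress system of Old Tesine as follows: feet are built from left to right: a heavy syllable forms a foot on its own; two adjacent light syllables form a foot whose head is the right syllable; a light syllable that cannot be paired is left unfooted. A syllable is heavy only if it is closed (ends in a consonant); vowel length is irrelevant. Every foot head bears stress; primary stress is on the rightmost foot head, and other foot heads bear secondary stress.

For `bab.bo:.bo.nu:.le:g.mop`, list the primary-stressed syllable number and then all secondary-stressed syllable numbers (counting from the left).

Weights: 1 bab H, 2 bo: L, 3 bo L, 4 nu: L, 5 le:g H, 6 mop H.
Parse left to right (heavy = foot alone; LL = one foot; stranded L unfooted): (ˈbab) (bo:.ˈbo) nu: (ˈle:g) (ˈmop).
Foot heads: 1, 3, 5, 6.
Primary stress on the rightmost head = syllable 6.
Secondary stress on 1, 3, 5: ˌbab.bo:.ˌbo.nu:.ˌle:g.ˈmop.

primary 6, secondary 1, 3, 5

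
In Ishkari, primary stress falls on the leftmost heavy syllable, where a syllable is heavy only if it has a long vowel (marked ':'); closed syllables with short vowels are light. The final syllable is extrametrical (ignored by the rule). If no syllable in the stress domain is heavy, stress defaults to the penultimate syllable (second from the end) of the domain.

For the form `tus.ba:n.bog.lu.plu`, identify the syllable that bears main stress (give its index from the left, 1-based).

The final syllable (5, plu) is extrametrical; the stress domain is syllables 1–4.
Weights: 1 tus L, 2 ba:n H, 3 bog L, 4 lu L.
Heavy syllables in the domain: 2. The leftmost is syllable 2 (ba:n).
Primary stress: syllable 2 → tus.ˈba:n.bog.lu.plu.

2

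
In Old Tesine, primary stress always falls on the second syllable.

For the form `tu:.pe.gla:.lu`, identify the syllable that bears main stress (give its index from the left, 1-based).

2

The word has 4 syllables; the second syllable is syllable 2 (pe).
Primary stress: syllable 2 → tu:.ˈpe.gla:.lu.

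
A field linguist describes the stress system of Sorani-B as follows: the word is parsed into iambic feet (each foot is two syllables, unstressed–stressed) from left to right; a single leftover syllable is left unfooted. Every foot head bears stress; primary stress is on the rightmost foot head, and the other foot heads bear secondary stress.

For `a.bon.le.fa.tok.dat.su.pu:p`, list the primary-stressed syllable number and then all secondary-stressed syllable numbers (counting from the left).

primary 8, secondary 2, 4, 6

Parse left to right into iambic (σˈσ) feet: (a.ˈbon) (le.ˈfa) (tok.ˈdat) (su.ˈpu:p).
Foot heads (stressed positions): 2, 4, 6, 8.
End Rule Rightmost: primary stress on the rightmost head = syllable 8.
Secondary stress on 2, 4, 6: a.ˌbon.le.ˌfa.tok.ˌdat.su.ˈpu:p.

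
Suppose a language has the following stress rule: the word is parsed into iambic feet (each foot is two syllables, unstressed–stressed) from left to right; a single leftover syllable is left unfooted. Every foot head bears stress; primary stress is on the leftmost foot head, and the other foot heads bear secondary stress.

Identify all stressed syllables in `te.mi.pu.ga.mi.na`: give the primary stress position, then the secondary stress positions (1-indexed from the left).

primary 2, secondary 4, 6

Parse left to right into iambic (σˈσ) feet: (te.ˈmi) (pu.ˈga) (mi.ˈna).
Foot heads (stressed positions): 2, 4, 6.
End Rule Leftmost: primary stress on the leftmost head = syllable 2.
Secondary stress on 4, 6: te.ˈmi.pu.ˌga.mi.ˌna.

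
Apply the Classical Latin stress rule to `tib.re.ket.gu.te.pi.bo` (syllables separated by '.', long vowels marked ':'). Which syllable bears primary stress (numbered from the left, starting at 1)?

5

Classical Latin: stress the penult if heavy (long vowel or closed), else the antepenult.
Weights: 5 te L, 6 pi L, 7 bo L.
The penult (syllable 6, pi) is light, so stress falls on the antepenult (syllable 5, te).
Stress on syllable 5: tib.re.ket.gu.ˈte.pi.bo.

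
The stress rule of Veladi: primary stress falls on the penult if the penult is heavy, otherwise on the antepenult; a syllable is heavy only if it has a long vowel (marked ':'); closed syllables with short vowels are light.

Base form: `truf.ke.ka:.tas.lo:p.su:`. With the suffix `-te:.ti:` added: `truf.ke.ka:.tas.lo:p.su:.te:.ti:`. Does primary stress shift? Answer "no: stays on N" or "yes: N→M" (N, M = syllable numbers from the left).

Base `truf.ke.ka:.tas.lo:p.su:` (6 syllables):
  Weights: 4 tas L, 5 lo:p H, 6 su: H.
  The penult (syllable 5, lo:p) is heavy, so it takes stress.
  → primary stress on syllable 5.
Suffixed `truf.ke.ka:.tas.lo:p.su:.te:.ti:` (8 syllables):
  Weights: 6 su: H, 7 te: H, 8 ti: H.
  The penult (syllable 7, te:) is heavy, so it takes stress.
  → primary stress on syllable 7.

yes: 5→7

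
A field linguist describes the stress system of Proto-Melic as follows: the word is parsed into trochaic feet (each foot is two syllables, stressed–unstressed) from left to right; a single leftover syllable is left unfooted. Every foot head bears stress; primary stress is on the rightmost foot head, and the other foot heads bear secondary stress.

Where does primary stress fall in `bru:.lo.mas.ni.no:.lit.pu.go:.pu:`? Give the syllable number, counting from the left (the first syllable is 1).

Parse left to right into trochaic (ˈσσ) feet: (ˈbru:.lo) (ˈmas.ni) (ˈno:.lit) (ˈpu.go:) pu:. Syllable 9 is left unfooted.
Foot heads (stressed positions): 1, 3, 5, 7.
End Rule Rightmost: primary stress on the rightmost head = syllable 7.
Primary stress: syllable 7 → bru:.lo.mas.ni.no:.lit.ˈpu.go:.pu:.

7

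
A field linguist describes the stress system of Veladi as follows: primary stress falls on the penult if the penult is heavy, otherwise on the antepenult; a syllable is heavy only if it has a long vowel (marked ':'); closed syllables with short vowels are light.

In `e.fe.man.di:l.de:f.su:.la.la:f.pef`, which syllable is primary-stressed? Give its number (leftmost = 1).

8

Weights: 7 la L, 8 la:f H, 9 pef L.
The penult (syllable 8, la:f) is heavy, so it takes stress.
Primary stress: syllable 8 → e.fe.man.di:l.de:f.su:.la.ˈla:f.pef.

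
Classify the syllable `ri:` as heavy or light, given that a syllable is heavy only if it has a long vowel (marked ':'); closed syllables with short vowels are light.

`ri:`: long vowel, open (no coda). Long vowel → heavy.

heavy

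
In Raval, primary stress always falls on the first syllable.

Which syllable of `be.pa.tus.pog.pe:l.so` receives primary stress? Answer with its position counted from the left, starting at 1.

The word has 6 syllables; the first syllable is syllable 1 (be).
Primary stress: syllable 1 → ˈbe.pa.tus.pog.pe:l.so.

1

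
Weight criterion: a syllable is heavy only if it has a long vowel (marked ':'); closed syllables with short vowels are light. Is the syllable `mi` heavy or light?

light

`mi`: short vowel, open (no coda). Short vowel → light.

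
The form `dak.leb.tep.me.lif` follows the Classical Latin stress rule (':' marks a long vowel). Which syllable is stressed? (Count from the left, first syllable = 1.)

Classical Latin: stress the penult if heavy (long vowel or closed), else the antepenult.
Weights: 3 tep H, 4 me L, 5 lif H.
The penult (syllable 4, me) is light, so stress falls on the antepenult (syllable 3, tep).
Stress on syllable 3: dak.leb.ˈtep.me.lif.

3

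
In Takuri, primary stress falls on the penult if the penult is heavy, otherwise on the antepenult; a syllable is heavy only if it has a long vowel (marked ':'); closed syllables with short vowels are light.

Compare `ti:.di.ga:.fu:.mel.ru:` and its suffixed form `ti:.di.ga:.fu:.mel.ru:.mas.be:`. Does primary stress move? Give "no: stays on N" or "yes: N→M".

Base `ti:.di.ga:.fu:.mel.ru:` (6 syllables):
  Weights: 4 fu: H, 5 mel L, 6 ru: H.
  The penult (syllable 5, mel) is light, so stress falls on the antepenult (syllable 4, fu:).
  → primary stress on syllable 4.
Suffixed `ti:.di.ga:.fu:.mel.ru:.mas.be:` (8 syllables):
  Weights: 6 ru: H, 7 mas L, 8 be: H.
  The penult (syllable 7, mas) is light, so stress falls on the antepenult (syllable 6, ru:).
  → primary stress on syllable 6.

yes: 4→6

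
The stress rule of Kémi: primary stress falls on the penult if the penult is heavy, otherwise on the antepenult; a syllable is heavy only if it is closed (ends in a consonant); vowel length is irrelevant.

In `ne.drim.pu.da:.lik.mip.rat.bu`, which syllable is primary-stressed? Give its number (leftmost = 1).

7

Weights: 6 mip H, 7 rat H, 8 bu L.
The penult (syllable 7, rat) is heavy, so it takes stress.
Primary stress: syllable 7 → ne.drim.pu.da:.lik.mip.ˈrat.bu.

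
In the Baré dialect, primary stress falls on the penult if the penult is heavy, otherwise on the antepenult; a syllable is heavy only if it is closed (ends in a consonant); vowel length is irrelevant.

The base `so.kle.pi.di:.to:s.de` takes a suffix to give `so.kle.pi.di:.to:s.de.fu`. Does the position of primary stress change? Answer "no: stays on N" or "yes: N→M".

Base `so.kle.pi.di:.to:s.de` (6 syllables):
  Weights: 4 di: L, 5 to:s H, 6 de L.
  The penult (syllable 5, to:s) is heavy, so it takes stress.
  → primary stress on syllable 5.
Suffixed `so.kle.pi.di:.to:s.de.fu` (7 syllables):
  Weights: 5 to:s H, 6 de L, 7 fu L.
  The penult (syllable 6, de) is light, so stress falls on the antepenult (syllable 5, to:s).
  → primary stress on syllable 5.

no: stays on 5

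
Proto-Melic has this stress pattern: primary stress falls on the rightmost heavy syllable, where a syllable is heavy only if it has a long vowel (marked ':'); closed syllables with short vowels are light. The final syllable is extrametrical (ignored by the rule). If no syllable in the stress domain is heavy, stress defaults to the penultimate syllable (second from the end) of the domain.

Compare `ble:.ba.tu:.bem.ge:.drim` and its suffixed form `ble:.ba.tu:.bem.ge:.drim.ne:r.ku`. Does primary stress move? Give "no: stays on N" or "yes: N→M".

Base `ble:.ba.tu:.bem.ge:.drim` (6 syllables):
  The final syllable (6, drim) is extrametrical; the stress domain is syllables 1–5.
  Weights: 1 ble: H, 2 ba L, 3 tu: H, 4 bem L, 5 ge: H.
  Heavy syllables in the domain: 1, 3, 5. The rightmost is syllable 5 (ge:).
  → primary stress on syllable 5.
Suffixed `ble:.ba.tu:.bem.ge:.drim.ne:r.ku` (8 syllables):
  The final syllable (8, ku) is extrametrical; the stress domain is syllables 1–7.
  Weights: 1 ble: H, 2 ba L, 3 tu: H, 4 bem L, 5 ge: H, 6 drim L, 7 ne:r H.
  Heavy syllables in the domain: 1, 3, 5, 7. The rightmost is syllable 7 (ne:r).
  → primary stress on syllable 7.

yes: 5→7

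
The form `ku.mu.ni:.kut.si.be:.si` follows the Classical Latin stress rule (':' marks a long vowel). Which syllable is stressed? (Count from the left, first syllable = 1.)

Classical Latin: stress the penult if heavy (long vowel or closed), else the antepenult.
Weights: 5 si L, 6 be: H, 7 si L.
The penult (syllable 6, be:) is heavy, so it takes stress.
Stress on syllable 6: ku.mu.ni:.kut.si.ˈbe:.si.

6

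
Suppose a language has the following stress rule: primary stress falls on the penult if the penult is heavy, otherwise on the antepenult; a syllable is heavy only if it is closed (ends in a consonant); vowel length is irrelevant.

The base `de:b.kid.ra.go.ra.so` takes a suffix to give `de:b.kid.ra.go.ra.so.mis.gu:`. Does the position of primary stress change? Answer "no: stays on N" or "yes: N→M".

yes: 4→7

Base `de:b.kid.ra.go.ra.so` (6 syllables):
  Weights: 4 go L, 5 ra L, 6 so L.
  The penult (syllable 5, ra) is light, so stress falls on the antepenult (syllable 4, go).
  → primary stress on syllable 4.
Suffixed `de:b.kid.ra.go.ra.so.mis.gu:` (8 syllables):
  Weights: 6 so L, 7 mis H, 8 gu: L.
  The penult (syllable 7, mis) is heavy, so it takes stress.
  → primary stress on syllable 7.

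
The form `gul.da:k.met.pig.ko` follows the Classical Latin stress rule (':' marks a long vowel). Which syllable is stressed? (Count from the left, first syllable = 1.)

4

Classical Latin: stress the penult if heavy (long vowel or closed), else the antepenult.
Weights: 3 met H, 4 pig H, 5 ko L.
The penult (syllable 4, pig) is heavy, so it takes stress.
Stress on syllable 4: gul.da:k.met.ˈpig.ko.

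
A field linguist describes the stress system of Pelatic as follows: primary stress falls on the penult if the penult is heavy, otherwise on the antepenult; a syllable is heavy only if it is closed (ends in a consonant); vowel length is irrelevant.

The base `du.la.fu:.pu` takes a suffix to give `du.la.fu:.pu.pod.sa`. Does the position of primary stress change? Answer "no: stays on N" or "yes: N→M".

Base `du.la.fu:.pu` (4 syllables):
  Weights: 2 la L, 3 fu: L, 4 pu L.
  The penult (syllable 3, fu:) is light, so stress falls on the antepenult (syllable 2, la).
  → primary stress on syllable 2.
Suffixed `du.la.fu:.pu.pod.sa` (6 syllables):
  Weights: 4 pu L, 5 pod H, 6 sa L.
  The penult (syllable 5, pod) is heavy, so it takes stress.
  → primary stress on syllable 5.

yes: 2→5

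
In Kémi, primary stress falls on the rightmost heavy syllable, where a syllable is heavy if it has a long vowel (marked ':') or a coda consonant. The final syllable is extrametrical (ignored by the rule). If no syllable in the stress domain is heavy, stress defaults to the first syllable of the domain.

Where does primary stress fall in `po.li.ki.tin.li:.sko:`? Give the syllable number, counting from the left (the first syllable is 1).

5

The final syllable (6, sko:) is extrametrical; the stress domain is syllables 1–5.
Weights: 1 po L, 2 li L, 3 ki L, 4 tin H, 5 li: H.
Heavy syllables in the domain: 4, 5. The rightmost is syllable 5 (li:).
Primary stress: syllable 5 → po.li.ki.tin.ˈli:.sko:.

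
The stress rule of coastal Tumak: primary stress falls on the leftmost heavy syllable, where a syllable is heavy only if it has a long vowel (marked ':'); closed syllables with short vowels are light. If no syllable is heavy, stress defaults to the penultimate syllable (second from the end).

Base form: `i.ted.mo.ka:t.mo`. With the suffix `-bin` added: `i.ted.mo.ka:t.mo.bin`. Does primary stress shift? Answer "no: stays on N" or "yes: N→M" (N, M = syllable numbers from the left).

Base `i.ted.mo.ka:t.mo` (5 syllables):
  Weights: 1 i L, 2 ted L, 3 mo L, 4 ka:t H, 5 mo L.
  Heavy syllables in the domain: 4. The leftmost is syllable 4 (ka:t).
  → primary stress on syllable 4.
Suffixed `i.ted.mo.ka:t.mo.bin` (6 syllables):
  Weights: 1 i L, 2 ted L, 3 mo L, 4 ka:t H, 5 mo L, 6 bin L.
  Heavy syllables in the domain: 4. The leftmost is syllable 4 (ka:t).
  → primary stress on syllable 4.

no: stays on 4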